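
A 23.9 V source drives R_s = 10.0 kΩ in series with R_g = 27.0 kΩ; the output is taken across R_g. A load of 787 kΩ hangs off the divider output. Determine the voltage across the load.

The load sits in parallel with R_g: R_g‖R_L = (27.0 × 787) / (27.0 + 787) = 26.10 kΩ.
V_out = 23.9 × 26.10 / (10.0 + 26.10) = 23.9 × 26.10/36.10 = 17.3 V.
(Unloaded it would have been 17.4 V.)

V_out ≈ 17.3 V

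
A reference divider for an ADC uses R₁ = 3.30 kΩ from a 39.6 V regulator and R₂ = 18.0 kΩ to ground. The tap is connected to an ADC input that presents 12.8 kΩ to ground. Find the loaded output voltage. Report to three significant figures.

V_out ≈ 27.5 V

The load sits in parallel with R₂: R₂‖R_L = (18.0 × 12.8) / (18.0 + 12.8) = 7.481 kΩ.
V_out = 39.6 × 7.481 / (3.30 + 7.481) = 39.6 × 7.481/10.78 = 27.5 V.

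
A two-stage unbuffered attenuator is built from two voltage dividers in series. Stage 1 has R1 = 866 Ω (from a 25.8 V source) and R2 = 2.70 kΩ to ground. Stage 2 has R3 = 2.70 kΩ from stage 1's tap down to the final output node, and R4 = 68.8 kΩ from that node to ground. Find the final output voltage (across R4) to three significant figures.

Stage 2 presents R3+R4 = 71500 Ω as a load on stage 1's tap.
Stage 1's lower leg becomes R2‖(R3+R4) = 2602 Ω, so V_mid = 25.8 × 2602/3468 = 19.36 V.
Stage 2 is itself unloaded: V_out = V_mid × R4/(R3+R4) = 19.36 × 68800/71500 = 18.6 V.

V_out ≈ 18.6 V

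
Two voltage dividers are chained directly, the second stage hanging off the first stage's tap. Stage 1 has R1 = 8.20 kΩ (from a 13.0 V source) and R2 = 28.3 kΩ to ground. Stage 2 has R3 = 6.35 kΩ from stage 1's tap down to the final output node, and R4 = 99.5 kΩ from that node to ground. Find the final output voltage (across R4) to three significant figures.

V_out ≈ 8.94 V

Stage 2 presents R3+R4 = 105.8 kΩ as a load on stage 1's tap.
Stage 1's lower leg becomes R2‖(R3+R4) = 22.33 kΩ, so V_mid = 13.0 × 22.33/30.53 = 9.508 V.
Stage 2 is itself unloaded: V_out = V_mid × R4/(R3+R4) = 9.508 × 99.5/105.8 = 8.94 V.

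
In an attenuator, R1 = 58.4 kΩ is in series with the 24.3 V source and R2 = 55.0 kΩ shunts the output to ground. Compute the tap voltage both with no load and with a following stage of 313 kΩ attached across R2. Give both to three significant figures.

Unloaded: 11.8 V; loaded: 10.8 V

Open-circuit: V = 24.3 × 55.0/(58.4 + 55.0) = 11.8 V.
With the load, R2 becomes R2‖R_L = 46.78 kΩ, so V = 24.3 × 46.78/105.2 = 10.8 V.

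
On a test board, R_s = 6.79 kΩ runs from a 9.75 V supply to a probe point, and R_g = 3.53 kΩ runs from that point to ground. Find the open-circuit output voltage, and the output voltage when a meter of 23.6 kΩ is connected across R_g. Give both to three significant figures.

Unloaded: 3.34 V; loaded: 3.04 V

Open-circuit: V = 9.75 × 3.53/(6.79 + 3.53) = 3.34 V.
With the load, R_g becomes R_g‖R_L = 3.071 kΩ, so V = 9.75 × 3.071/9.861 = 3.04 V.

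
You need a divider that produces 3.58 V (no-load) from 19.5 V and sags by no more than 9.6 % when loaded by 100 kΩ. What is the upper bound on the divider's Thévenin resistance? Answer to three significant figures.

R_th ≤ 10.6 kΩ

Loading drop = R_th/(R_th + R_L) ≤ 0.0960, so R_th ≤ R_L · ε/(1−ε) = 100 kΩ × 0.0960/0.9040 = 10.6 kΩ.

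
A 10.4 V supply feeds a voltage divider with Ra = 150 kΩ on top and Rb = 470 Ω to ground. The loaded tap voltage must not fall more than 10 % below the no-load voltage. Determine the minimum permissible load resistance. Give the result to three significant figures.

Output resistance R_th = Ra‖Rb = (150000 × 470)/150500 = 468.5 Ω.
The fractional drop is R_th/(R_th + R_L); requiring this ≤ 0.100 gives R_L ≥ R_th(1/0.100 − 1) = 468.5 × 9.000 = 4.22 kΩ.

R_L(min) ≈ 4.22 kΩ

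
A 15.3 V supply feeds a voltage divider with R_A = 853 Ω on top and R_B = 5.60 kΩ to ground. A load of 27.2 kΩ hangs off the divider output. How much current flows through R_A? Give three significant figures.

I ≈ 2.78 mA

R_B‖R_L = 4644 Ω, so the source sees R_A + R_B‖R_L = 5497 Ω.
I = 15.3 V / 5497 Ω = 2.78 mA.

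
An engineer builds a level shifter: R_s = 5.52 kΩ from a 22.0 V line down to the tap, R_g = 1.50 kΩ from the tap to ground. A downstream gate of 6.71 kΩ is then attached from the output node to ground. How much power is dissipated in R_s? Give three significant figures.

P ≈ 58.7 mW

Total resistance from the source is R_s + (R_g‖R_L) = 6.746 kΩ, so I = 22.0/6.746 kΩ = 3.261 mA.
P = I²·R_s = (3.261 mA)² × 5.52 kΩ = 58.7 mW.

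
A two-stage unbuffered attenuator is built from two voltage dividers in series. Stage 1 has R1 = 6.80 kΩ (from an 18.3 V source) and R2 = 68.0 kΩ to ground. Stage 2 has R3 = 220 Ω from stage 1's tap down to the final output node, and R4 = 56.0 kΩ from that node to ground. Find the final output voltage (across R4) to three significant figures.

Stage 2 presents R3+R4 = 56220 Ω as a load on stage 1's tap.
Stage 1's lower leg becomes R2‖(R3+R4) = 30780 Ω, so V_mid = 18.3 × 30780/37580 = 14.99 V.
Stage 2 is itself unloaded: V_out = V_mid × R4/(R3+R4) = 14.99 × 56000/56220 = 14.9 V.

V_out ≈ 14.9 V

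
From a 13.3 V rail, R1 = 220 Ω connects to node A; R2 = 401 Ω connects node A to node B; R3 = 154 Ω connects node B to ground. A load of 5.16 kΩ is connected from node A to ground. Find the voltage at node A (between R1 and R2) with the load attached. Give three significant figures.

V ≈ 9.24 V

Below node A the series string R2+R3 = 555.0 Ω sits in parallel with the 5160 Ω load: 501.1 Ω.
V_A = 13.3 × 501.1/(220 + 501.1) = 9.24 V.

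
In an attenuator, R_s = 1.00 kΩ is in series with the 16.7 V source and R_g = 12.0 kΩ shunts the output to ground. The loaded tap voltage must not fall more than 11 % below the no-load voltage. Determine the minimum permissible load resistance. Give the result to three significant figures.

R_L(min) ≈ 7.47 kΩ

Output resistance R_th = R_s‖R_g = (1000 × 12000)/13000 = 923.1 Ω.
The fractional drop is R_th/(R_th + R_L); requiring this ≤ 0.110 gives R_L ≥ R_th(1/0.110 − 1) = 923.1 × 8.091 = 7.47 kΩ.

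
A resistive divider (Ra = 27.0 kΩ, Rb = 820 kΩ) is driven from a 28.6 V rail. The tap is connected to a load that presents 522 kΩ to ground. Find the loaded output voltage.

V_out ≈ 26.4 V

The load sits in parallel with Rb: Rb‖R_L = (820 × 522) / (820 + 522) = 319.0 kΩ.
V_out = 28.6 × 319.0 / (27.0 + 319.0) = 28.6 × 319.0/346.0 = 26.4 V.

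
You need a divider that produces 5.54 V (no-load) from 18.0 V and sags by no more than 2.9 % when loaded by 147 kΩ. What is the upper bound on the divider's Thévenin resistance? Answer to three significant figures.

Loading drop = R_th/(R_th + R_L) ≤ 0.0290, so R_th ≤ R_L · ε/(1−ε) = 147 kΩ × 0.0290/0.9710 = 4.39 kΩ.

R_th ≤ 4.39 kΩ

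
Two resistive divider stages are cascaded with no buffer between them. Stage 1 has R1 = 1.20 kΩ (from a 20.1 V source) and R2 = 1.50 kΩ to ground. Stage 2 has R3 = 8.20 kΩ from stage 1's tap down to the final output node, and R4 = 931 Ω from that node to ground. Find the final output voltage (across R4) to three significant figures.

Stage 2 presents R3+R4 = 9131 Ω as a load on stage 1's tap.
Stage 1's lower leg becomes R2‖(R3+R4) = 1288 Ω, so V_mid = 20.1 × 1288/2488 = 10.41 V.
Stage 2 is itself unloaded: V_out = V_mid × R4/(R3+R4) = 10.41 × 931/9131 = 1.06 V.

V_out ≈ 1.06 V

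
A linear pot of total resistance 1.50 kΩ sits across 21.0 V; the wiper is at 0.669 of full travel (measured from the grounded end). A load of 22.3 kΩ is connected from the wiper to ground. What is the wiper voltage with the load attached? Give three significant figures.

The wiper splits the pot into (1−α)R = 496.5 Ω above and αR = 1004 Ω below.
Lower section ‖ load = 960.3 Ω.
V_wiper = 21.0 × 960.3/(496.5 + 960.3) = 13.8 V.

V ≈ 13.8 V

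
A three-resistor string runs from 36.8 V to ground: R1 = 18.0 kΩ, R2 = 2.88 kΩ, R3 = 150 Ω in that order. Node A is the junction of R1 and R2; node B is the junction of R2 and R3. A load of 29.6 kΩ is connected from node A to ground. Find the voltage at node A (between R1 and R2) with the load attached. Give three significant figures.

V ≈ 4.88 V

Below node A the series string R2+R3 = 3030 Ω sits in parallel with the 29600 Ω load: 2749 Ω.
V_A = 36.8 × 2749/(18000 + 2749) = 4.88 V.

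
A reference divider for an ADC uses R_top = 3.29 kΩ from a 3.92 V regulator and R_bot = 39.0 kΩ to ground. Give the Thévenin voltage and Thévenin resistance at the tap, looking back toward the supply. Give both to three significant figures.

V_th is the open-circuit tap voltage: 3.92 × 39.0/(3.29 + 39.0) = 3.62 V.
With the supply zeroed, R_top and R_bot appear in parallel from the tap: R_th = R_top‖R_bot = (3.29 × 39.0)/42.29 = 3.03 kΩ.

V_th = 3.62 V, R_th = 3.03 kΩ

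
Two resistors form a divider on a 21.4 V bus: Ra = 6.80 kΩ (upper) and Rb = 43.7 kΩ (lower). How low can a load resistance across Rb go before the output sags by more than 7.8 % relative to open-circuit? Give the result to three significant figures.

Output resistance R_th = Ra‖Rb = (6.80 × 43.7)/50.50 = 5.884 kΩ.
The fractional drop is R_th/(R_th + R_L); requiring this ≤ 0.0780 gives R_L ≥ R_th(1/0.0780 − 1) = 5.884 × 11.82 = 69.6 kΩ.

R_L(min) ≈ 69.6 kΩ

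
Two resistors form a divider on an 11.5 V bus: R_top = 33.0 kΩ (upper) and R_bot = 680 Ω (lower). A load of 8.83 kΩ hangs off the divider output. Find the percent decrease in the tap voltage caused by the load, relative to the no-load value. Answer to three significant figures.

7.02 %

The divider's output (Thévenin) resistance is R_top‖R_bot = 666.3 Ω.
Fractional drop under load = R_th/(R_th + R_L) = 666.3 / (666.3 + 8830) = 0.07016.
So the output falls by 7.02 %.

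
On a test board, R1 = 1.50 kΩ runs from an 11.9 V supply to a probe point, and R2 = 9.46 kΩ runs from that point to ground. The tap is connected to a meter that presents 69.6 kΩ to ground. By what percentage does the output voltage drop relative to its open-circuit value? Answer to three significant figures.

The divider's output (Thévenin) resistance is R1‖R2 = 1.295 kΩ.
Fractional drop under load = R_th/(R_th + R_L) = 1.295 / (1.295 + 69.6) = 0.01826.
So the output falls by 1.83 %.

1.83 %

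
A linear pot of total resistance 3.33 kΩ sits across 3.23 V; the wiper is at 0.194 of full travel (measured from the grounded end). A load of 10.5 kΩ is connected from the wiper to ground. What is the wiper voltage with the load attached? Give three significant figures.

V ≈ 0.597 V

The wiper splits the pot into (1−α)R = 2684 Ω above and αR = 646.0 Ω below.
Lower section ‖ load = 608.6 Ω.
V_wiper = 3.23 × 608.6/(2684 + 608.6) = 0.597 V.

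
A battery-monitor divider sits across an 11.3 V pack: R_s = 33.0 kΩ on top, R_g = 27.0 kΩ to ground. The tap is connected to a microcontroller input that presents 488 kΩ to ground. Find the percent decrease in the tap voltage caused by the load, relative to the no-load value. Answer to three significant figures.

2.95 %

The divider's output (Thévenin) resistance is R_s‖R_g = 14.85 kΩ.
Fractional drop under load = R_th/(R_th + R_L) = 14.85 / (14.85 + 488) = 0.02953.
So the output falls by 2.95 %.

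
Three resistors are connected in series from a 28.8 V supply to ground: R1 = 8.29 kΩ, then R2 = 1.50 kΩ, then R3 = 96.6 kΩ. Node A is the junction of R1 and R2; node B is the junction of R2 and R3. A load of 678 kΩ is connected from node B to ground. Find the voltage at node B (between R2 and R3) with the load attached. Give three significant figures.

V ≈ 25.8 V

At node B, R3 is in parallel with the load: R3‖R_L = 84.55 kΩ.
Below node A the resistance is R2 + (R3‖R_L) = 86.05 kΩ, so V_A = 28.8 × 86.05/94.34 = 26.27 V.
Then V_B = V_A × (R3‖R_L)/(R2 + R3‖R_L) = 26.27 × 84.55/86.05 = 25.8 V.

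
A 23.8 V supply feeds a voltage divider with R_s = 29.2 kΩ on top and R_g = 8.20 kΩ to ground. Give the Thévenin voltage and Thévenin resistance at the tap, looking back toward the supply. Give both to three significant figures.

V_th = 5.22 V, R_th = 6.40 kΩ

V_th is the open-circuit tap voltage: 23.8 × 8.20/(29.2 + 8.20) = 5.22 V.
With the supply zeroed, R_s and R_g appear in parallel from the tap: R_th = R_s‖R_g = (29.2 × 8.20)/37.40 = 6.40 kΩ.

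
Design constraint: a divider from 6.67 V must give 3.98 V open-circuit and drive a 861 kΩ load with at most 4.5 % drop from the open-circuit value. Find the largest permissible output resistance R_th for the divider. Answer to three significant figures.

R_th ≤ 40.6 kΩ

Loading drop = R_th/(R_th + R_L) ≤ 0.0450, so R_th ≤ R_L · ε/(1−ε) = 861 kΩ × 0.0450/0.9550 = 40.6 kΩ.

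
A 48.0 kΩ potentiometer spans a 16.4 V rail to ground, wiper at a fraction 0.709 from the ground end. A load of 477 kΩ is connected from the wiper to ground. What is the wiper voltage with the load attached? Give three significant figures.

V ≈ 11.4 V

The wiper splits the pot into (1−α)R = 13.97 kΩ above and αR = 34.03 kΩ below.
Lower section ‖ load = 31.77 kΩ.
V_wiper = 16.4 × 31.77/(13.97 + 31.77) = 11.4 V.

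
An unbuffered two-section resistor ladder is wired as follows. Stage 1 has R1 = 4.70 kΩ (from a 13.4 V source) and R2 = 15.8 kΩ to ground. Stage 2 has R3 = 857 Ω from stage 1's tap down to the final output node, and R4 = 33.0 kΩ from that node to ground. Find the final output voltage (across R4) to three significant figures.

Stage 2 presents R3+R4 = 33860 Ω as a load on stage 1's tap.
Stage 1's lower leg becomes R2‖(R3+R4) = 10770 Ω, so V_mid = 13.4 × 10770/15470 = 9.330 V.
Stage 2 is itself unloaded: V_out = V_mid × R4/(R3+R4) = 9.330 × 33000/33860 = 9.09 V.

V_out ≈ 9.09 V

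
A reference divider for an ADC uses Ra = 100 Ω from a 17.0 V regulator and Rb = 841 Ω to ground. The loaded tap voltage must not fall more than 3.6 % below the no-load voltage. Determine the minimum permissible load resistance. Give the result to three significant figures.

R_L(min) ≈ 2.39 kΩ

Output resistance R_th = Ra‖Rb = (100 × 841)/941.0 = 89.37 Ω.
The fractional drop is R_th/(R_th + R_L); requiring this ≤ 0.0360 gives R_L ≥ R_th(1/0.0360 − 1) = 89.37 × 26.78 = 2.39 kΩ.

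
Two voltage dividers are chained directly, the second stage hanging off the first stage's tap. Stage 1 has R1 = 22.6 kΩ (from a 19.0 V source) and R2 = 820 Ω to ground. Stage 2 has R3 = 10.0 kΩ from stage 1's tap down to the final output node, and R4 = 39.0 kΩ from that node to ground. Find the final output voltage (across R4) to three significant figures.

Stage 2 presents R3+R4 = 49000 Ω as a load on stage 1's tap.
Stage 1's lower leg becomes R2‖(R3+R4) = 806.5 Ω, so V_mid = 19.0 × 806.5/23410 = 0.6547 V.
Stage 2 is itself unloaded: V_out = V_mid × R4/(R3+R4) = 0.6547 × 39000/49000 = 0.521 V.

V_out ≈ 0.521 V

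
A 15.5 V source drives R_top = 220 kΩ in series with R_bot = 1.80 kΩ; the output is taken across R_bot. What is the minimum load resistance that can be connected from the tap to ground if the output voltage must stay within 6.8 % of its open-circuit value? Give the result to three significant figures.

Output resistance R_th = R_top‖R_bot = (220 × 1.80)/221.8 = 1.785 kΩ.
The fractional drop is R_th/(R_th + R_L); requiring this ≤ 0.0680 gives R_L ≥ R_th(1/0.0680 − 1) = 1.785 × 13.71 = 24.5 kΩ.

R_L(min) ≈ 24.5 kΩ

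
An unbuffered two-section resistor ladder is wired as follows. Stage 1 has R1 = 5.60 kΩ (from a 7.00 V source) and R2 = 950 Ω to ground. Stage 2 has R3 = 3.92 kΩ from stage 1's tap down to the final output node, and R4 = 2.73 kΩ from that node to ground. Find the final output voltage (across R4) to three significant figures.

Stage 2 presents R3+R4 = 6650 Ω as a load on stage 1's tap.
Stage 1's lower leg becomes R2‖(R3+R4) = 831.2 Ω, so V_mid = 7.00 × 831.2/6431 = 0.9048 V.
Stage 2 is itself unloaded: V_out = V_mid × R4/(R3+R4) = 0.9048 × 2730/6650 = 0.371 V.

V_out ≈ 0.371 V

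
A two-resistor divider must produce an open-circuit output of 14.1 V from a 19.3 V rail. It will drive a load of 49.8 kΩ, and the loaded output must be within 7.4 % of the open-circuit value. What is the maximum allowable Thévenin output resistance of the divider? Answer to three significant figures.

Loading drop = R_th/(R_th + R_L) ≤ 0.0740, so R_th ≤ R_L · ε/(1−ε) = 49.8 kΩ × 0.0740/0.9260 = 3.98 kΩ.
(Any R1, R2 with R2/(R1+R2) = 0.731 and R1‖R2 ≤ 3.98 kΩ will meet the spec.)

R_th ≤ 3.98 kΩ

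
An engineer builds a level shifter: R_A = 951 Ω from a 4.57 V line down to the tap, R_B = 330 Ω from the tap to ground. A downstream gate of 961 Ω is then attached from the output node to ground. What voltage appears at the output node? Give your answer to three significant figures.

V_out ≈ 0.938 V

The load sits in parallel with R_B: R_B‖R_L = (330 × 961) / (330 + 961) = 245.6 Ω.
V_out = 4.57 × 245.6 / (951 + 245.6) = 4.57 × 245.6/1197 = 0.938 V.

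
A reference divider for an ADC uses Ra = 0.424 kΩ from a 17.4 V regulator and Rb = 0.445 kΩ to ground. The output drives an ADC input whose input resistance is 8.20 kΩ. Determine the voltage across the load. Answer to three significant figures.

The load sits in parallel with Rb: Rb‖R_L = (445 × 8200) / (445 + 8200) = 422.1 Ω.
V_out = 17.4 × 422.1 / (424 + 422.1) = 17.4 × 422.1/846.1 = 8.68 V.

V_out ≈ 8.68 V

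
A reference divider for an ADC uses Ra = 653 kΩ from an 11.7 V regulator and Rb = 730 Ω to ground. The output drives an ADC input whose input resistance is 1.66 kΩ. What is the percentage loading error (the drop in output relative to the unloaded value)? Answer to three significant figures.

30.5 %

Unloaded V = 11.7 × 730/653700 = 0.01307 V.
Loaded: Rb‖R_L = 507.0 Ω, giving V = 11.7 × 507.0/653500 = 0.009078 V.
Drop = (0.01307 − 0.009078) / 0.01307 = 30.5 %.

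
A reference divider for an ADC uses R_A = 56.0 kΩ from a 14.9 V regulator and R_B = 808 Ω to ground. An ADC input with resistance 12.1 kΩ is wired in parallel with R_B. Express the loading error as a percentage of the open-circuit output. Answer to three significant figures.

6.18 %

The divider's output (Thévenin) resistance is R_A‖R_B = 796.5 Ω.
Fractional drop under load = R_th/(R_th + R_L) = 796.5 / (796.5 + 12100) = 0.06176.
So the output falls by 6.18 %.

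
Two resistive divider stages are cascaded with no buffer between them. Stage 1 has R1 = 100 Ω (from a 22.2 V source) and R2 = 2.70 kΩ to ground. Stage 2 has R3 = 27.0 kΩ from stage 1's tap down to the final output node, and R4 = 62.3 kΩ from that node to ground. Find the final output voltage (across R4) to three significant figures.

Stage 2 presents R3+R4 = 89300 Ω as a load on stage 1's tap.
Stage 1's lower leg becomes R2‖(R3+R4) = 2621 Ω, so V_mid = 22.2 × 2621/2721 = 21.38 V.
Stage 2 is itself unloaded: V_out = V_mid × R4/(R3+R4) = 21.38 × 62300/89300 = 14.9 V.

V_out ≈ 14.9 V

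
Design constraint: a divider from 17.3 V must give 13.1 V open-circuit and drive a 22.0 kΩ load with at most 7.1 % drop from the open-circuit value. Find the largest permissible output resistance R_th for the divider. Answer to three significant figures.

R_th ≤ 1.68 kΩ

Loading drop = R_th/(R_th + R_L) ≤ 0.0710, so R_th ≤ R_L · ε/(1−ε) = 22.0 kΩ × 0.0710/0.9290 = 1.68 kΩ.
(Any R1, R2 with R2/(R1+R2) = 0.757 and R1‖R2 ≤ 1.68 kΩ will meet the spec.)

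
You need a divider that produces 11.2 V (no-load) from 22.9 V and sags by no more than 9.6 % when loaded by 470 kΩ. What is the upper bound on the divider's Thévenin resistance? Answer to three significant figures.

Loading drop = R_th/(R_th + R_L) ≤ 0.0960, so R_th ≤ R_L · ε/(1−ε) = 470 kΩ × 0.0960/0.9040 = 49.9 kΩ.

R_th ≤ 49.9 kΩ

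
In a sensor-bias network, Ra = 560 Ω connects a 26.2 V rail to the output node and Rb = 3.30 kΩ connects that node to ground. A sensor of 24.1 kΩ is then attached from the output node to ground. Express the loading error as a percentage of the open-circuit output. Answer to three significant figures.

1.95 %

The divider's output (Thévenin) resistance is Ra‖Rb = 478.8 Ω.
Fractional drop under load = R_th/(R_th + R_L) = 478.8 / (478.8 + 24100) = 0.01948.
So the output falls by 1.95 %.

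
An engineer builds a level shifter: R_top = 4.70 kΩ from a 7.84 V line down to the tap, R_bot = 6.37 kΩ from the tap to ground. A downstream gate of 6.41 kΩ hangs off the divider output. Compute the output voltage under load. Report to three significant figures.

The load sits in parallel with R_bot: R_bot‖R_L = (6.37 × 6.41) / (6.37 + 6.41) = 3.195 kΩ.
V_out = 7.84 × 3.195 / (4.70 + 3.195) = 7.84 × 3.195/7.895 = 3.17 V.

V_out ≈ 3.17 V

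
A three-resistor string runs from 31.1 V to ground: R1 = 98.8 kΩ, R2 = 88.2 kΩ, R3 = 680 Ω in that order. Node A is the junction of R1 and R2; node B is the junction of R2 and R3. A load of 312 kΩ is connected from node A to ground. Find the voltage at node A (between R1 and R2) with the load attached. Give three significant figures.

V ≈ 12.8 V

Below node A the series string R2+R3 = 88880 Ω sits in parallel with the 312000 Ω load: 69170 Ω.
V_A = 31.1 × 69170/(98800 + 69170) = 12.8 V.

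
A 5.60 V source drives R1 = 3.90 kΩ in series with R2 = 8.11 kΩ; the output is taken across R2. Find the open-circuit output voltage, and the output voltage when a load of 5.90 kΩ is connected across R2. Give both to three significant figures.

Unloaded: 3.78 V; loaded: 2.61 V

Open-circuit: V = 5.60 × 8.11/(3.90 + 8.11) = 3.78 V.
With the load, R2 becomes R2‖R_L = 3.415 kΩ, so V = 5.60 × 3.415/7.315 = 2.61 V.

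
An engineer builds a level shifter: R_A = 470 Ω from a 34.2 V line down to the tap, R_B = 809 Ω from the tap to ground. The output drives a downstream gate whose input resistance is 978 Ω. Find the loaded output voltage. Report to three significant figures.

The load sits in parallel with R_B: R_B‖R_L = (809 × 978) / (809 + 978) = 442.8 Ω.
V_out = 34.2 × 442.8 / (470 + 442.8) = 34.2 × 442.8/912.8 = 16.6 V.
(Unloaded it would have been 21.6 V.)

V_out ≈ 16.6 V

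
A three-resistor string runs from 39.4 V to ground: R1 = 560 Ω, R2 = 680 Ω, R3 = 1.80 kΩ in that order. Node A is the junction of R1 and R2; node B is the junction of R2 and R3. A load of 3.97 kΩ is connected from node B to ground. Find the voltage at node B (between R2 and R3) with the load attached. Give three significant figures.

At node B, R3 is in parallel with the load: R3‖R_L = 1238 Ω.
Below node A the resistance is R2 + (R3‖R_L) = 1918 Ω, so V_A = 39.4 × 1918/2478 = 30.50 V.
Then V_B = V_A × (R3‖R_L)/(R2 + R3‖R_L) = 30.50 × 1238/1918 = 19.7 V.

V ≈ 19.7 V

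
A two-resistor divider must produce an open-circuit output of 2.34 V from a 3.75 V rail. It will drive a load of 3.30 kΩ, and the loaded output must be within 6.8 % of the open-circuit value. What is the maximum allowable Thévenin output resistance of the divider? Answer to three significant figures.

Loading drop = R_th/(R_th + R_L) ≤ 0.0680, so R_th ≤ R_L · ε/(1−ε) = 3.30 kΩ × 0.0680/0.9320 = 241 Ω.

R_th ≤ 241 Ω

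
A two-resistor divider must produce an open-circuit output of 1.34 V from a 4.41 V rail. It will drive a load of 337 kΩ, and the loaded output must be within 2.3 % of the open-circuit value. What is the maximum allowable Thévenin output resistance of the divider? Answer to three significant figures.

R_th ≤ 7.93 kΩ

Loading drop = R_th/(R_th + R_L) ≤ 0.0230, so R_th ≤ R_L · ε/(1−ε) = 337 kΩ × 0.0230/0.9770 = 7.93 kΩ.
(Any R1, R2 with R2/(R1+R2) = 0.304 and R1‖R2 ≤ 7.93 kΩ will meet the spec.)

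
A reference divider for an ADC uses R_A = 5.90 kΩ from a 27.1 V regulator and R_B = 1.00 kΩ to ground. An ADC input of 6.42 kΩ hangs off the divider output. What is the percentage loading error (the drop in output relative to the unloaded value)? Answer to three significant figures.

Unloaded V = 27.1 × 1.00/6.900 = 3.9275 V.
Loaded: R_B‖R_L = 0.8652 kΩ, giving V = 27.1 × 0.8652/6.765 = 3.4659 V.
Drop = (3.9275 − 3.4659) / 3.9275 = 11.8 %.

11.8 %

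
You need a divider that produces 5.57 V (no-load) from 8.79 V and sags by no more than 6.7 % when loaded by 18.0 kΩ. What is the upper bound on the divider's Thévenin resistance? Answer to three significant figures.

Loading drop = R_th/(R_th + R_L) ≤ 0.0670, so R_th ≤ R_L · ε/(1−ε) = 18.0 kΩ × 0.0670/0.9330 = 1.29 kΩ.

R_th ≤ 1.29 kΩ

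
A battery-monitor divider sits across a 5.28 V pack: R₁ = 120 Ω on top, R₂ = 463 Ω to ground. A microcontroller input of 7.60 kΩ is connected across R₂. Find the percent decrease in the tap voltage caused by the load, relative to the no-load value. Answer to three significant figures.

1.24 %

The divider's output (Thévenin) resistance is R₁‖R₂ = 95.30 Ω.
Fractional drop under load = R_th/(R_th + R_L) = 95.30 / (95.30 + 7600) = 0.01238.
So the output falls by 1.24 %.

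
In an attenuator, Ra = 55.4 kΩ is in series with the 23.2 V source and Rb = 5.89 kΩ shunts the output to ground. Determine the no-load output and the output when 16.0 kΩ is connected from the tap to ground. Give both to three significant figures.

Unloaded: 2.23 V; loaded: 1.67 V

Open-circuit: V = 23.2 × 5.89/(55.4 + 5.89) = 2.23 V.
With the load, Rb becomes Rb‖R_L = 4.305 kΩ, so V = 23.2 × 4.305/59.71 = 1.67 V.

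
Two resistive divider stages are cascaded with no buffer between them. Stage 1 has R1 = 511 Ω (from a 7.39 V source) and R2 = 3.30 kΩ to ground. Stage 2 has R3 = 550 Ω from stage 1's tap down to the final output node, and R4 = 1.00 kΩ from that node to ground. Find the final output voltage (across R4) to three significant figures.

Stage 2 presents R3+R4 = 1550 Ω as a load on stage 1's tap.
Stage 1's lower leg becomes R2‖(R3+R4) = 1055 Ω, so V_mid = 7.39 × 1055/1566 = 4.978 V.
Stage 2 is itself unloaded: V_out = V_mid × R4/(R3+R4) = 4.978 × 1000/1550 = 3.21 V.

V_out ≈ 3.21 V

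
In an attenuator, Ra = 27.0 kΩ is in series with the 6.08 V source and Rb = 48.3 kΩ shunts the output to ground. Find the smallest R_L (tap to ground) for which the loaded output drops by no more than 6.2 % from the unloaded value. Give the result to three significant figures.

Output resistance R_th = Ra‖Rb = (27.0 × 48.3)/75.30 = 17.32 kΩ.
The fractional drop is R_th/(R_th + R_L); requiring this ≤ 0.0620 gives R_L ≥ R_th(1/0.0620 − 1) = 17.32 × 15.13 = 262 kΩ.

R_L(min) ≈ 262 kΩ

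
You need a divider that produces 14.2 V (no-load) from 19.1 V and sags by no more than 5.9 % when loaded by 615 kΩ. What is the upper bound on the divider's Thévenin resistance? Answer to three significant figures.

R_th ≤ 38.6 kΩ

Loading drop = R_th/(R_th + R_L) ≤ 0.0590, so R_th ≤ R_L · ε/(1−ε) = 615 kΩ × 0.0590/0.9410 = 38.6 kΩ.
(Any R1, R2 with R2/(R1+R2) = 0.743 and R1‖R2 ≤ 38.6 kΩ will meet the spec.)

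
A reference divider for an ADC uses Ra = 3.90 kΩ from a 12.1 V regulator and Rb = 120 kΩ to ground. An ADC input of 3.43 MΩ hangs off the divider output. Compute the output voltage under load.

V_out ≈ 11.7 V

The load sits in parallel with Rb: Rb‖R_L = (120 × 3430) / (120 + 3430) = 115.9 kΩ.
V_out = 12.1 × 115.9 / (3.90 + 115.9) = 12.1 × 115.9/119.8 = 11.7 V.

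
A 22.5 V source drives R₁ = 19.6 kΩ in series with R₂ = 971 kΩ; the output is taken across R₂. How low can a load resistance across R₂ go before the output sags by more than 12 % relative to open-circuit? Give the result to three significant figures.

Output resistance R_th = R₁‖R₂ = (19.6 × 971)/990.6 = 19.21 kΩ.
The fractional drop is R_th/(R_th + R_L); requiring this ≤ 0.120 gives R_L ≥ R_th(1/0.120 − 1) = 19.21 × 7.333 = 141 kΩ.

R_L(min) ≈ 141 kΩ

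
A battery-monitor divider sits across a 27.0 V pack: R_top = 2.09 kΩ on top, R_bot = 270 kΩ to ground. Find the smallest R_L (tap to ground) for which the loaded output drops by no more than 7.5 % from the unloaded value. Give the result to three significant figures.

Output resistance R_th = R_top‖R_bot = (2.09 × 270)/272.1 = 2.074 kΩ.
The fractional drop is R_th/(R_th + R_L); requiring this ≤ 0.0750 gives R_L ≥ R_th(1/0.0750 − 1) = 2.074 × 12.33 = 25.6 kΩ.

R_L(min) ≈ 25.6 kΩ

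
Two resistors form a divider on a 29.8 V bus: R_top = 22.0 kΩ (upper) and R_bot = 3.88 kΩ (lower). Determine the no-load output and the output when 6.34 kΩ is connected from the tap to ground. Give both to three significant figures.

Open-circuit: V = 29.8 × 3.88/(22.0 + 3.88) = 4.47 V.
With the load, R_bot becomes R_bot‖R_L = 2.407 kΩ, so V = 29.8 × 2.407/24.41 = 2.94 V.

Unloaded: 4.47 V; loaded: 2.94 V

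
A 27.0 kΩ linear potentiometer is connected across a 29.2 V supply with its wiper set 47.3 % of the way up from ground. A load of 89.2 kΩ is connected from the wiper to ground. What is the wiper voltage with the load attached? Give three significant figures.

V ≈ 12.8 V

The wiper splits the pot into (1−α)R = 14.23 kΩ above and αR = 12.77 kΩ below.
Lower section ‖ load = 11.17 kΩ.
V_wiper = 29.2 × 11.17/(14.23 + 11.17) = 12.8 V.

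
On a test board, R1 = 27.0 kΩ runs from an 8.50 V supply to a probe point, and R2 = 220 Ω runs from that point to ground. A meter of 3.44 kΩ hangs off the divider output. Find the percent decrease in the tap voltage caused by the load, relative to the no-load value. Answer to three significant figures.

The divider's output (Thévenin) resistance is R1‖R2 = 218.2 Ω.
Fractional drop under load = R_th/(R_th + R_L) = 218.2 / (218.2 + 3440) = 0.05965.
So the output falls by 5.97 %.

5.97 %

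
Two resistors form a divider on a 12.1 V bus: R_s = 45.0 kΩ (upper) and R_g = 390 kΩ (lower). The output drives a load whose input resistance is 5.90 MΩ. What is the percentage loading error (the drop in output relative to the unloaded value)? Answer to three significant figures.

0.679 %

The divider's output (Thévenin) resistance is R_s‖R_g = 40.34 kΩ.
Fractional drop under load = R_th/(R_th + R_L) = 40.34 / (40.34 + 5900) = 0.006792.
So the output falls by 0.679 %.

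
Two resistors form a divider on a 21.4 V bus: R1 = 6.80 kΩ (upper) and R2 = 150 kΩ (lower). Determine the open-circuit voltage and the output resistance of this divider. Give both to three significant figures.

V_th is the open-circuit tap voltage: 21.4 × 150/(6.80 + 150) = 20.5 V.
With the supply zeroed, R1 and R2 appear in parallel from the tap: R_th = R1‖R2 = (6.80 × 150)/156.8 = 6.51 kΩ.

V_th = 20.5 V, R_th = 6.51 kΩ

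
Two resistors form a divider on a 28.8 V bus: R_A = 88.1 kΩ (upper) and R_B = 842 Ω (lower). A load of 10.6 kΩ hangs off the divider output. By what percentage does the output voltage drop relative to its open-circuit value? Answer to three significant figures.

The divider's output (Thévenin) resistance is R_A‖R_B = 834.0 Ω.
Fractional drop under load = R_th/(R_th + R_L) = 834.0 / (834.0 + 10600) = 0.07294.
So the output falls by 7.29 %.

7.29 %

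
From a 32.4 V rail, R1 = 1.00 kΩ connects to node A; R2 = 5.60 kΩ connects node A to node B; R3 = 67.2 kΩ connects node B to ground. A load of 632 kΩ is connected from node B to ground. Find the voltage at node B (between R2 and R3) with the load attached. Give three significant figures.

At node B, R3 is in parallel with the load: R3‖R_L = 60.74 kΩ.
Below node A the resistance is R2 + (R3‖R_L) = 66.34 kΩ, so V_A = 32.4 × 66.34/67.34 = 31.92 V.
Then V_B = V_A × (R3‖R_L)/(R2 + R3‖R_L) = 31.92 × 60.74/66.34 = 29.2 V.

V ≈ 29.2 V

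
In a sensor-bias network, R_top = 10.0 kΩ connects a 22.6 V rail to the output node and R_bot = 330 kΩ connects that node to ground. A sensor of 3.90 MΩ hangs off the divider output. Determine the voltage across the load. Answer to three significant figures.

The load sits in parallel with R_bot: R_bot‖R_L = (330 × 3900) / (330 + 3900) = 304.3 kΩ.
V_out = 22.6 × 304.3 / (10.0 + 304.3) = 22.6 × 304.3/314.3 = 21.9 V.

V_out ≈ 21.9 V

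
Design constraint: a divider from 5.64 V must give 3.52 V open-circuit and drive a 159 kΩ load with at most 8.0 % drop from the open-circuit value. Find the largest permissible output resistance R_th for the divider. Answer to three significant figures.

Loading drop = R_th/(R_th + R_L) ≤ 0.0800, so R_th ≤ R_L · ε/(1−ε) = 159 kΩ × 0.0800/0.9200 = 13.8 kΩ.

R_th ≤ 13.8 kΩ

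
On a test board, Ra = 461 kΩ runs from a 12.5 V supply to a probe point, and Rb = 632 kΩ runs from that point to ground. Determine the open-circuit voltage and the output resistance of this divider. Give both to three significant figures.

V_th = 7.23 V, R_th = 267 kΩ

V_th is the open-circuit tap voltage: 12.5 × 632/(461 + 632) = 7.23 V.
With the supply zeroed, Ra and Rb appear in parallel from the tap: R_th = Ra‖Rb = (461 × 632)/1093 = 267 kΩ.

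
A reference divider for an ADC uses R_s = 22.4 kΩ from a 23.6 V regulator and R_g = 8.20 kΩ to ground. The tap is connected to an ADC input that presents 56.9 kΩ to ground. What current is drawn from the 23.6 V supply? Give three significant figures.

I ≈ 0.798 mA

R_g‖R_L = 7.167 kΩ, so the source sees R_s + R_g‖R_L = 29.57 kΩ.
I = 23.6 V / 29.57 kΩ = 0.798 mA.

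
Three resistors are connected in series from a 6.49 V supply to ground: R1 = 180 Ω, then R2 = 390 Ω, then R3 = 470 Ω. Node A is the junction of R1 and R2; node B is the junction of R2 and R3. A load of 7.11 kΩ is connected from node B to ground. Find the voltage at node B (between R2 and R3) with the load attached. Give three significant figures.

At node B, R3 is in parallel with the load: R3‖R_L = 440.9 Ω.
Below node A the resistance is R2 + (R3‖R_L) = 830.9 Ω, so V_A = 6.49 × 830.9/1011 = 5.334 V.
Then V_B = V_A × (R3‖R_L)/(R2 + R3‖R_L) = 5.334 × 440.9/830.9 = 2.83 V.

V ≈ 2.83 V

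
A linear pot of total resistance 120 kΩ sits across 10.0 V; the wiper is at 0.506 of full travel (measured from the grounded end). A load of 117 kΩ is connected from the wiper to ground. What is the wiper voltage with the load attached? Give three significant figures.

V ≈ 4.03 V

The wiper splits the pot into (1−α)R = 59.28 kΩ above and αR = 60.72 kΩ below.
Lower section ‖ load = 39.97 kΩ.
V_wiper = 10.0 × 39.97/(59.28 + 39.97) = 4.03 V.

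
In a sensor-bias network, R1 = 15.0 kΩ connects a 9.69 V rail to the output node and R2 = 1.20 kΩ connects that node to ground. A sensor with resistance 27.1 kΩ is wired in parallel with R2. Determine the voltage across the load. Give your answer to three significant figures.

The load sits in parallel with R2: R2‖R_L = (1.20 × 27.1) / (1.20 + 27.1) = 1.149 kΩ.
V_out = 9.69 × 1.149 / (15.0 + 1.149) = 9.69 × 1.149/16.15 = 0.690 V.

V_out ≈ 0.690 V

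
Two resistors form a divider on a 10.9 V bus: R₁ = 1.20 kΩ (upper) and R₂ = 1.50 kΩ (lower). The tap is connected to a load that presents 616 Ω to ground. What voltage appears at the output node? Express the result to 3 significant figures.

The load sits in parallel with R₂: R₂‖R_L = (1500 × 616) / (1500 + 616) = 436.7 Ω.
V_out = 10.9 × 436.7 / (1200 + 436.7) = 10.9 × 436.7/1637 = 2.91 V.
(Unloaded it would have been 6.06 V.)

V_out ≈ 2.91 V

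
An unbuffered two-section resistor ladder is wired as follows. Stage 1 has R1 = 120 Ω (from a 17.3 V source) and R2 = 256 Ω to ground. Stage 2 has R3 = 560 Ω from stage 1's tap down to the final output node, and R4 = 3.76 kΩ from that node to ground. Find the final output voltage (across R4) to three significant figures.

V_out ≈ 10.1 V

Stage 2 presents R3+R4 = 4320 Ω as a load on stage 1's tap.
Stage 1's lower leg becomes R2‖(R3+R4) = 241.7 Ω, so V_mid = 17.3 × 241.7/361.7 = 11.56 V.
Stage 2 is itself unloaded: V_out = V_mid × R4/(R3+R4) = 11.56 × 3760/4320 = 10.1 V.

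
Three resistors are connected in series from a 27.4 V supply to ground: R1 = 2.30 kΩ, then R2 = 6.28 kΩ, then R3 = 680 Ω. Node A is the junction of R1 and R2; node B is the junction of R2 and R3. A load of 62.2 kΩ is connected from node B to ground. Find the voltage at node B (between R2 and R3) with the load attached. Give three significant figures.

V ≈ 1.99 V

At node B, R3 is in parallel with the load: R3‖R_L = 672.6 Ω.
Below node A the resistance is R2 + (R3‖R_L) = 6953 Ω, so V_A = 27.4 × 6953/9253 = 20.59 V.
Then V_B = V_A × (R3‖R_L)/(R2 + R3‖R_L) = 20.59 × 672.6/6953 = 1.99 V.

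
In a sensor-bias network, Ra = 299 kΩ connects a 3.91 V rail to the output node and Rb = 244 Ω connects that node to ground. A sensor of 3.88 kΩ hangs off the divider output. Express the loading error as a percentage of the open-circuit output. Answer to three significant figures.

5.91 %

The divider's output (Thévenin) resistance is Ra‖Rb = 243.8 Ω.
Fractional drop under load = R_th/(R_th + R_L) = 243.8 / (243.8 + 3880) = 0.05912.
So the output falls by 5.91 %.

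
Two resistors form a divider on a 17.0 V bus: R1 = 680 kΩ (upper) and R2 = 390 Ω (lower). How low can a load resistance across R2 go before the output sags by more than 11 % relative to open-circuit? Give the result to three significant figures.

R_L(min) ≈ 3.15 kΩ

Output resistance R_th = R1‖R2 = (680000 × 390)/680400 = 389.8 Ω.
The fractional drop is R_th/(R_th + R_L); requiring this ≤ 0.110 gives R_L ≥ R_th(1/0.110 − 1) = 389.8 × 8.091 = 3.15 kΩ.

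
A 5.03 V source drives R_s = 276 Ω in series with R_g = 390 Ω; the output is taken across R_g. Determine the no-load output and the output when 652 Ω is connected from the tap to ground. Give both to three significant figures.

Unloaded: 2.95 V; loaded: 2.36 V

Open-circuit: V = 5.03 × 390/(276 + 390) = 2.95 V.
With the load, R_g becomes R_g‖R_L = 244.0 Ω, so V = 5.03 × 244.0/520.0 = 2.36 V.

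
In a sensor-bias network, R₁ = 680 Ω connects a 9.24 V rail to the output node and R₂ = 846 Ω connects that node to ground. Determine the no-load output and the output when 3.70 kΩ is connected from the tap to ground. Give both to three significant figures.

Unloaded: 5.12 V; loaded: 4.65 V

Open-circuit: V = 9.24 × 846/(680 + 846) = 5.12 V.
With the load, R₂ becomes R₂‖R_L = 688.6 Ω, so V = 9.24 × 688.6/1369 = 4.65 V.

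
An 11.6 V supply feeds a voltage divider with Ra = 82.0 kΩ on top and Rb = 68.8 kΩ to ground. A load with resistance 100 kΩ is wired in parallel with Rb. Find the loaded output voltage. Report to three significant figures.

V_out ≈ 3.85 V

The load sits in parallel with Rb: Rb‖R_L = (68.8 × 100) / (68.8 + 100) = 40.76 kΩ.
V_out = 11.6 × 40.76 / (82.0 + 40.76) = 11.6 × 40.76/122.8 = 3.85 V.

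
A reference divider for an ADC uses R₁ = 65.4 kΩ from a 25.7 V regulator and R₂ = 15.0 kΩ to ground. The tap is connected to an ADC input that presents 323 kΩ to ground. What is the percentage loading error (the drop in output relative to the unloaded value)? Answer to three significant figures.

3.64 %

The divider's output (Thévenin) resistance is R₁‖R₂ = 12.20 kΩ.
Fractional drop under load = R_th/(R_th + R_L) = 12.20 / (12.20 + 323) = 0.03640.
So the output falls by 3.64 %.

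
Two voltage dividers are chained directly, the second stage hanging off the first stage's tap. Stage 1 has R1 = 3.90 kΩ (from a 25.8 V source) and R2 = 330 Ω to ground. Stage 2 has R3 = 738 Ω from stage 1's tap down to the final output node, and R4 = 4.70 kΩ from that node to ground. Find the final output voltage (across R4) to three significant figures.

Stage 2 presents R3+R4 = 5438 Ω as a load on stage 1's tap.
Stage 1's lower leg becomes R2‖(R3+R4) = 311.1 Ω, so V_mid = 25.8 × 311.1/4211 = 1.906 V.
Stage 2 is itself unloaded: V_out = V_mid × R4/(R3+R4) = 1.906 × 4700/5438 = 1.65 V.

V_out ≈ 1.65 V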